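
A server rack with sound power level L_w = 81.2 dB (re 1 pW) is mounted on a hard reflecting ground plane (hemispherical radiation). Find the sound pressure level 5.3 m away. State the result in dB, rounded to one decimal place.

Free-field hemispherical radiation: L_p = L_w − 10·log₁₀(2π·r²), r = 5.3 m.
2π·r² = 176.5 m², 10·log₁₀ of that is 22.467 dB.
L_p = 81.2 − 22.467 = 58.73 dB.

58.7 dB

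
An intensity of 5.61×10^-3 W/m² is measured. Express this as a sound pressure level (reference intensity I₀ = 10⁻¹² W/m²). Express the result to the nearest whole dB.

I/I₀ = 5.61×10^-3/10⁻¹² = 5.61×10^9, and L = 10·log₁₀(I/I₀).
L = 10·(0.7490 + 9) = 97.49 dB.

97 dB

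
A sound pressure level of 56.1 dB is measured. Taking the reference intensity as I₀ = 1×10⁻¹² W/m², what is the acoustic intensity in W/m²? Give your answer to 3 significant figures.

4.07e-07 W/m²

I = I₀·10^(L/10) = 10⁻¹² × 10^(56.1/10) = 10^(-6.390).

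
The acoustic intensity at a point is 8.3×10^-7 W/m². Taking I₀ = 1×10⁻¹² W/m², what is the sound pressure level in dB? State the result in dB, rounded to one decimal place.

59.2 dB

I/I₀ = 8.3×10^-7/10⁻¹² = 8.3×10^5, and L = 10·log₁₀(I/I₀).
L = 10·(0.9191 + 5) = 59.19 dB.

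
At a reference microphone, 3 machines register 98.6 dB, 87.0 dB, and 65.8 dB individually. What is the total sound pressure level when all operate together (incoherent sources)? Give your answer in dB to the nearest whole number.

Incoherent sources combine by intensity addition: L_total = 10·log₁₀(Σ 10^(L_i/10)).
Σ 10^(L/10) = 10^(98.6/10) + 10^(87.0/10) + 10^(65.8/10) = 7.749e+09.
L_total = 10·log₁₀(7.749e+09) = 98.89 dB.

99 dB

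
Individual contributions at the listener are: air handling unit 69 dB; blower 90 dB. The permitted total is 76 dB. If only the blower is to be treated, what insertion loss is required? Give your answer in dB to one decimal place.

Everything except the blower sums to 10^(69/10) = 7.943e+06 in linear terms, 69.00 dB.
To meet 76 dB overall, the treated blower may contribute at most 10^(76/10) − 7.943e+06 = 3.187e+07, i.e. 75.03 dB.
So the blower must be reduced from 90 to 75.03 dB: IL = 14.97 dB.

15.0 dB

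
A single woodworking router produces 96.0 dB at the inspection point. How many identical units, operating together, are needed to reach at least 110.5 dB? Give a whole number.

Need L₁ + 10·log₁₀ N ≥ 110.5, i.e. log₁₀ N ≥ 1.45.
N ≥ 10^(14.5/10) = 28.184, so N = 29.

29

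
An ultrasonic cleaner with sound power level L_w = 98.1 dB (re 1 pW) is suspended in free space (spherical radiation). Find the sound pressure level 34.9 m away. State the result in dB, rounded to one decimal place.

56.3 dB

The power spreads over a sphere of area 4π·r², so L_p = L_w − 10·log₁₀(4π·r²).
4π·r² = 1.531e+04 m², 10·log₁₀ of that is 41.849 dB.
L_p = 98.1 − 41.849 = 56.25 dB.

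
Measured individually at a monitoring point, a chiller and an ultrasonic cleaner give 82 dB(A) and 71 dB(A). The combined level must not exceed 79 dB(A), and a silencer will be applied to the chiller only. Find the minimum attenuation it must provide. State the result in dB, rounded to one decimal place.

The untreated sources together contribute 10^(71/10) = 1.259e+07, i.e. 71.00 dB(A).
To meet 79 dB(A) overall, the treated chiller may contribute at most 10^(79/10) − 1.259e+07 = 6.684e+07, i.e. 78.25 dB(A).
Required insertion loss = 82 − 78.25 = 3.75 dB.

3.7 dB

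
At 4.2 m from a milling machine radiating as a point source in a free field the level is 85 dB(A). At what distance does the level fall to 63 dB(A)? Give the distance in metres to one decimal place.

52.9 m

The 22.0 dB drop corresponds to a distance ratio of 10^(22.0/20) for a point source.
r₂ = 4.2·10^((85−63)/20) = 4.2·10^(22.0/20) = 52.87 m.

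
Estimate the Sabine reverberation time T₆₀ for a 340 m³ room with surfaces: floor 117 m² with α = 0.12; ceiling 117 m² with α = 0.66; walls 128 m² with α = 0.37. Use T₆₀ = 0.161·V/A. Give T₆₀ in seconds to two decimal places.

0.39 s

Total absorption A = 117·0.12 + 117·0.66 + 128·0.37 = 138.62 m² sabins.
T₆₀ = 0.161 × 340 / 138.62 = 0.395 s.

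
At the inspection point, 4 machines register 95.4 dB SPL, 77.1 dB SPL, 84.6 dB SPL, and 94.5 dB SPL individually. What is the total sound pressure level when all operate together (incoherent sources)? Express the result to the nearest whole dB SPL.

Incoherent sources combine by intensity addition: L_total = 10·log₁₀(Σ 10^(L_i/10)).
Σ 10^(L/10) = 10^(95.4/10) + 10^(77.1/10) + 10^(84.6/10) + 10^(94.5/10) = 6.625e+09.
L_total = 10·log₁₀(6.625e+09) = 98.21 dB SPL.

98 dB SPL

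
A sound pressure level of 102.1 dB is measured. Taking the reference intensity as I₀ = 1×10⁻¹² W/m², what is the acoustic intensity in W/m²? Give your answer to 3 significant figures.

I = I₀·10^(L/10) = 10⁻¹² × 10^(102.1/10) = 10^(-1.790).

0.0162 W/m²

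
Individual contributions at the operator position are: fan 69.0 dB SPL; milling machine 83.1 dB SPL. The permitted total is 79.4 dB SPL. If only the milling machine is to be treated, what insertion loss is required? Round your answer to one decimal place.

Everything except the milling machine sums to 10^(69.0/10) = 7.943e+06 in linear terms, 69.00 dB SPL.
The limit corresponds to 10^(79.4/10) = 8.710e+07; subtracting the fixed part leaves 7.915e+07 for the milling machine, i.e. 78.98 dB SPL.
So the milling machine must be reduced from 83.1 to 78.98 dB SPL: IL = 4.12 dB.

4.1 dB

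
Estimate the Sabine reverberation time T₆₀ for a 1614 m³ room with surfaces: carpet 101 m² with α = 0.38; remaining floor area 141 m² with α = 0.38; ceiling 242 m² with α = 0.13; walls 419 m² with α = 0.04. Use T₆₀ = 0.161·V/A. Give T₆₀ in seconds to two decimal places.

1.85 s

A = Σ Sᵢαᵢ = 101·0.38 + 141·0.38 + 242·0.13 + 419·0.04 = 140.18 m².
T₆₀ = 0.161 × 1614 / 140.18 = 1.854 s.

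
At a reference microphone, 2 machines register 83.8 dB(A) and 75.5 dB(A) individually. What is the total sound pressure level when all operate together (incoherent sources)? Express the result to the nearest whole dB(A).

Incoherent sources combine by intensity addition: L_total = 10·log₁₀(Σ 10^(L_i/10)).
Σ 10^(L/10) = 10^(83.8/10) + 10^(75.5/10) = 2.754e+08.
L_total = 10·log₁₀(2.754e+08) = 84.40 dB(A).

84 dB(A)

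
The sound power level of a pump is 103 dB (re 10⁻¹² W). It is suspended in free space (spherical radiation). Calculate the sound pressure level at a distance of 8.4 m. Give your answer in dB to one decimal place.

73.5 dB

L_p = L_w − 10·log₁₀(4π·r²) with r = 8.4 m.
4π·r² = 886.7 m², 10·log₁₀ of that is 29.478 dB.
L_p = 103 − 29.478 = 73.52 dB.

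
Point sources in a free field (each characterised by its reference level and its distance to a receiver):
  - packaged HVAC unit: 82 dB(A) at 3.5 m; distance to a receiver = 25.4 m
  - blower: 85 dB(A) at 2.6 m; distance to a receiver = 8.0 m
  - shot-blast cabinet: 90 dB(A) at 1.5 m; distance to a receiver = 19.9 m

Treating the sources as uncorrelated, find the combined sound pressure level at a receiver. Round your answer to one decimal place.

First find each source's level at the receiver (point-source: −20·log₁₀(r/r_ref)), then combine on an intensity basis.
packaged HVAC unit: 82 − 20·log₁₀(25.4/3.5) = 82 − 17.22 = 64.78 dB(A).
blower: 85 − 20·log₁₀(8.0/2.6) = 85 − 9.76 = 75.24 dB(A).
shot-blast cabinet: 90 − 20·log₁₀(19.9/1.5) = 90 − 22.46 = 67.54 dB(A).
Σ 10^(L/10) = 4.209e+07 → L_total = 10·log₁₀(4.209e+07) = 76.24 dB(A).

76.2 dB(A)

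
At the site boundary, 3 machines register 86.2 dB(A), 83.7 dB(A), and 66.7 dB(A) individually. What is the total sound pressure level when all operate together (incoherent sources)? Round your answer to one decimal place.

For uncorrelated sources the intensities add, so convert each level to linear form, sum, and take 10·log₁₀ of the total.
Σ 10^(L/10) = 10^(86.2/10) + 10^(83.7/10) + 10^(66.7/10) = 6.560e+08.
L_total = 10·log₁₀(6.560e+08) = 88.17 dB(A).

88.2 dB(A)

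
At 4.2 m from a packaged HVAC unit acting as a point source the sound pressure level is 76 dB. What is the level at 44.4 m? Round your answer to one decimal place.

Spherical spreading from a point source gives a 20·log₁₀(r₂/r₁) drop.
L₂ = 76 − 20·log₁₀(44.4/4.2) = 76 − 20.483 = 55.52 dB.

55.5 dB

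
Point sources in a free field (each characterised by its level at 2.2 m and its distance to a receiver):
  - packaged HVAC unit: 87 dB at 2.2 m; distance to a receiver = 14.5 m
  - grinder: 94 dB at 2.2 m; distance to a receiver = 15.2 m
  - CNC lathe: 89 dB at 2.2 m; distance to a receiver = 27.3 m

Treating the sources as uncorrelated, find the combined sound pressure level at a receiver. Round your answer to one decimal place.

First find each source's level at the receiver (point-source: −20·log₁₀(r/r_ref)), then combine on an intensity basis.
packaged HVAC unit: 87 − 20·log₁₀(14.5/2.2) = 87 − 16.38 = 70.62 dB.
grinder: 94 − 20·log₁₀(15.2/2.2) = 94 − 16.79 = 77.21 dB.
CNC lathe: 89 − 20·log₁₀(27.3/2.2) = 89 − 21.87 = 67.13 dB.
Σ 10^(L/10) = 6.932e+07 → L_total = 10·log₁₀(6.932e+07) = 78.41 dB.

78.4 dB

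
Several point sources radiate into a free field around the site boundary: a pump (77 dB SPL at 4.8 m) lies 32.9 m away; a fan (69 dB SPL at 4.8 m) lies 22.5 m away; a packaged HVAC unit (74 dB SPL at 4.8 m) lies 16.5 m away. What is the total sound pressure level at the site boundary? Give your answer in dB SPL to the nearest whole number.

66 dB SPL

First find each source's level at the receiver (point-source: −20·log₁₀(r/r_ref)), then combine on an intensity basis.
pump: 77 − 20·log₁₀(32.9/4.8) = 77 − 16.72 = 60.28 dB SPL.
fan: 69 − 20·log₁₀(22.5/4.8) = 69 − 13.42 = 55.58 dB SPL.
packaged HVAC unit: 74 − 20·log₁₀(16.5/4.8) = 74 − 10.72 = 63.28 dB SPL.
Σ 10^(L/10) = 3.554e+06 → L_total = 10·log₁₀(3.554e+06) = 65.51 dB SPL.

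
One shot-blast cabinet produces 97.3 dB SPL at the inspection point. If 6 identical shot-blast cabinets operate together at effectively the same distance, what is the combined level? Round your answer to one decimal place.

105.1 dB SPL

With 6 equal, uncorrelated contributions the intensity is 6× that of one unit, giving a rise of 10·log₁₀ 6.
L_total = 97.3 + 10·log₁₀(6) = 97.3 + 7.782 = 105.08 dB SPL.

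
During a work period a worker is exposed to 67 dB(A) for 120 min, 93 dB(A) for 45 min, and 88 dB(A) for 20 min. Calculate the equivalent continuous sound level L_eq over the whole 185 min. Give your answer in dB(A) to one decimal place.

87.5 dB(A)

L_eq = 10·log₁₀[(1/T)·Σ tᵢ·10^(Lᵢ/10)] with T = 185 min.
Σ tᵢ·10^(Lᵢ/10) = 120·10^(67/10) + 45·10^(93/10) + 20·10^(88/10) = 1.030e+11.
L_eq = 10·log₁₀(1.030e+11/185) = 87.46 dB(A).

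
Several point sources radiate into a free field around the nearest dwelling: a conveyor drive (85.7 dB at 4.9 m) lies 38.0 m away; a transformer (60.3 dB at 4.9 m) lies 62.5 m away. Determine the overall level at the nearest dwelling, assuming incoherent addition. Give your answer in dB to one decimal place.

67.9 dB

Apply inverse-square spreading to bring every level to the receiver, then sum 10^(L/10).
conveyor drive: 85.7 − 20·log₁₀(38.0/4.9) = 85.7 − 17.79 = 67.91 dB.
transformer: 60.3 − 20·log₁₀(62.5/4.9) = 60.3 − 22.11 = 38.19 dB.
Σ 10^(L/10) = 6.184e+06 → L_total = 10·log₁₀(6.184e+06) = 67.91 dB.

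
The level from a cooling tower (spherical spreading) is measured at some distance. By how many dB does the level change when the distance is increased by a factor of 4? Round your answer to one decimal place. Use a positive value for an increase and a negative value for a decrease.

-12.0 dB

A point source loses 6 dB per doubling of distance; generally ΔL = −20·log₁₀(r₂/r₁).
ΔL = −20·log₁₀(4) = -12.04 dB.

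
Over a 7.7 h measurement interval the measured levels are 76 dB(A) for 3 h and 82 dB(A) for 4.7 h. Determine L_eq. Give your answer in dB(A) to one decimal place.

80.5 dB(A)

The energy average is taken in the linear domain: L_eq = 10·log₁₀[(Σ tᵢ·10^(Lᵢ/10))/T], T = 7.7 h.
Σ tᵢ·10^(Lᵢ/10) = 3·10^(76/10) + 4.7·10^(82/10) = 8.643e+08.
L_eq = 10·log₁₀(8.643e+08/7.7) = 80.50 dB(A).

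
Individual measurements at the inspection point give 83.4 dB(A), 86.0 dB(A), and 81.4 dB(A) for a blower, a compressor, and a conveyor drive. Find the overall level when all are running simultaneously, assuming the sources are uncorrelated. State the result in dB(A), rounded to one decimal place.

For uncorrelated sources the intensities add, so convert each level to linear form, sum, and take 10·log₁₀ of the total.
Σ 10^(L/10) = 10^(83.4/10) + 10^(86.0/10) + 10^(81.4/10) = 7.549e+08.
L_total = 10·log₁₀(7.549e+08) = 88.78 dB(A).

88.8 dB(A)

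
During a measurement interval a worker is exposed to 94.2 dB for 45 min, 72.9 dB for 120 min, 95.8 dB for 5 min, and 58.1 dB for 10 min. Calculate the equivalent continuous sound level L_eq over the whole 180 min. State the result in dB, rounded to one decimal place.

The energy average is taken in the linear domain: L_eq = 10·log₁₀[(Σ tᵢ·10^(Lᵢ/10))/T], T = 180 min.
Σ tᵢ·10^(Lᵢ/10) = 45·10^(94.2/10) + 120·10^(72.9/10) + 5·10^(95.8/10) + 10·10^(58.1/10) = 1.397e+11.
L_eq = 10·log₁₀(1.397e+11/180) = 88.90 dB.

88.9 dB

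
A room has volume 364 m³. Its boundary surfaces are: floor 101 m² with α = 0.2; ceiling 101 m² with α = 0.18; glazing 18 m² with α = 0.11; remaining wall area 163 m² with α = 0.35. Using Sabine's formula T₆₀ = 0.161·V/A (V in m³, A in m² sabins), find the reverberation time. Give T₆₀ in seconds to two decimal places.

0.60 s

A = Σ Sᵢαᵢ = 101·0.2 + 101·0.18 + 18·0.11 + 163·0.35 = 97.41 m².
T₆₀ = 0.161·V/A = 0.161·364/97.41 = 0.602 s.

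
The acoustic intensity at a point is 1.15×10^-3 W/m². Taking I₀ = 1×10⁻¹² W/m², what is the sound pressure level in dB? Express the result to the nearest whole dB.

Dividing by I₀ shifts the exponent by 12: I/I₀ = 1.15×10^9.
L = 10·(0.0607 + 9) = 90.61 dB.

91 dB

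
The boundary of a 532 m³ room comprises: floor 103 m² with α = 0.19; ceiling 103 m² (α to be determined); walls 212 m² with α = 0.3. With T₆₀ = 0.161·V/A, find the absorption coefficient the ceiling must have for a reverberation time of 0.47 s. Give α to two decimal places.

0.96

A = 0.161·V/T₆₀ = 0.161·532/0.47 = 182.24 m² sabins.
Absorption from the other surfaces = 103·0.19 + 212·0.3 = 83.17 m², so the ceiling must supply 99.07 m² over 103 m².
α = 99.07/103 = 0.962.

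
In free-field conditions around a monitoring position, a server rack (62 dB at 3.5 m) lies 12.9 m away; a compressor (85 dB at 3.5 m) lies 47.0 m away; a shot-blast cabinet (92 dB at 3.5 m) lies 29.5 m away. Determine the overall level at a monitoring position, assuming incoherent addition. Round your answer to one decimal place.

73.8 dB

First find each source's level at the receiver (point-source: −20·log₁₀(r/r_ref)), then combine on an intensity basis.
server rack: 62 − 20·log₁₀(12.9/3.5) = 62 − 11.33 = 50.67 dB.
compressor: 85 − 20·log₁₀(47.0/3.5) = 85 − 22.56 = 62.44 dB.
shot-blast cabinet: 92 − 20·log₁₀(29.5/3.5) = 92 − 18.52 = 73.48 dB.
Σ 10^(L/10) = 2.418e+07 → L_total = 10·log₁₀(2.418e+07) = 73.83 dB.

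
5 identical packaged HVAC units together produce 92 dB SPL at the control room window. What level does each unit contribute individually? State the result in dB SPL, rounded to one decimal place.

85.0 dB SPL

5 equal contributions raise the level by 10·log₁₀ 5 = 6.990 dB, so each unit alone gives 92 − 6.990.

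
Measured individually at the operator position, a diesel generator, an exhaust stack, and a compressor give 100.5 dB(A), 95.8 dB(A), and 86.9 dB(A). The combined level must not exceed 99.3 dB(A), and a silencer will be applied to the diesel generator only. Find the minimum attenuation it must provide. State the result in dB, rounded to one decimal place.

Everything except the diesel generator sums to 10^(95.8/10) + 10^(86.9/10) = 4.292e+09 in linear terms, 96.33 dB(A).
The limit corresponds to 10^(99.3/10) = 8.511e+09; subtracting the fixed part leaves 4.220e+09 for the diesel generator, i.e. 96.25 dB(A).
So the diesel generator must be reduced from 100.5 to 96.25 dB(A): IL = 4.25 dB.

4.2 dB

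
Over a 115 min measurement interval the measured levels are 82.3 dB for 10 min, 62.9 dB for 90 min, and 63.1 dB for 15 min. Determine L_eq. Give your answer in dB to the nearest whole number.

The energy average is taken in the linear domain: L_eq = 10·log₁₀[(Σ tᵢ·10^(Lᵢ/10))/T], T = 115 min.
Σ tᵢ·10^(Lᵢ/10) = 10·10^(82.3/10) + 90·10^(62.9/10) + 15·10^(63.1/10) = 1.904e+09.
L_eq = 10·log₁₀(1.904e+09/115) = 72.19 dB.

72 dB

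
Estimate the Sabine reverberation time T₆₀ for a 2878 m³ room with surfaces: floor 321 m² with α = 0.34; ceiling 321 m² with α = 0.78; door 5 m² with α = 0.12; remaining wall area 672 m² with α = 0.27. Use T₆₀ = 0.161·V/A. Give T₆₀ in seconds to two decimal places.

0.86 s

Total absorption A = 321·0.34 + 321·0.78 + 5·0.12 + 672·0.27 = 541.56 m² sabins.
T₆₀ = 0.161·V/A = 0.161·2878/541.56 = 0.856 s.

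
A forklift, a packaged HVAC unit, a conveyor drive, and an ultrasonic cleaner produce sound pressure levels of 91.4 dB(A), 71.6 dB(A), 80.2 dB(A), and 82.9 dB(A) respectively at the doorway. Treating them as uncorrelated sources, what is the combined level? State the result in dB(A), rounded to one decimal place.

For uncorrelated sources the intensities add, so convert each level to linear form, sum, and take 10·log₁₀ of the total.
Σ 10^(L/10) = 10^(91.4/10) + 10^(71.6/10) + 10^(80.2/10) + 10^(82.9/10) = 1.695e+09.
L_total = 10·log₁₀(1.695e+09) = 92.29 dB(A).

92.3 dB(A)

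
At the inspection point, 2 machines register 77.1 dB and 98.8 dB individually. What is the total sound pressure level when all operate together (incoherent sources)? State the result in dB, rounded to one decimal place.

98.8 dB

Incoherent sources combine by intensity addition: L_total = 10·log₁₀(Σ 10^(L_i/10)).
Σ 10^(L/10) = 10^(77.1/10) + 10^(98.8/10) = 7.637e+09.
L_total = 10·log₁₀(7.637e+09) = 98.83 dB.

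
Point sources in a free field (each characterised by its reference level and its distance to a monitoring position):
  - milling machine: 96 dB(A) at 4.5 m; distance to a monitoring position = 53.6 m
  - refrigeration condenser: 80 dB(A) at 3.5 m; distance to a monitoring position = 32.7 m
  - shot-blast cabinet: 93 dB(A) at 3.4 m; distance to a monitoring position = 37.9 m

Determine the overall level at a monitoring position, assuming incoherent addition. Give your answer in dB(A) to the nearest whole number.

First find each source's level at the receiver (point-source: −20·log₁₀(r/r_ref)), then combine on an intensity basis.
milling machine: 96 − 20·log₁₀(53.6/4.5) = 96 − 21.52 = 74.48 dB(A).
refrigeration condenser: 80 − 20·log₁₀(32.7/3.5) = 80 − 19.41 = 60.59 dB(A).
shot-blast cabinet: 93 − 20·log₁₀(37.9/3.4) = 93 − 20.94 = 72.06 dB(A).
Σ 10^(L/10) = 4.526e+07 → L_total = 10·log₁₀(4.526e+07) = 76.56 dB(A).

77 dB(A)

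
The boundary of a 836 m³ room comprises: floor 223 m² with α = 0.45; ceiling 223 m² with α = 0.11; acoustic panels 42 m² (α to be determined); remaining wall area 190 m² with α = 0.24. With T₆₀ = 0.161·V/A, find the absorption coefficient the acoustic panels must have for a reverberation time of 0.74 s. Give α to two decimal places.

0.27

Required total absorption A = 0.161·836/0.74 = 181.89 m².
Absorption from the other surfaces = 223·0.45 + 223·0.11 + 190·0.24 = 170.48 m², so the acoustic panels must supply 11.41 m² over 42 m².
α = 11.41/42 = 0.272.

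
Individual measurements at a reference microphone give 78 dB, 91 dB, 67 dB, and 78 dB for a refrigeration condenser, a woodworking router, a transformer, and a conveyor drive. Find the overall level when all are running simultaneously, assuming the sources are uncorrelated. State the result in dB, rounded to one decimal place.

91.4 dB

For uncorrelated sources the intensities add, so convert each level to linear form, sum, and take 10·log₁₀ of the total.
Σ 10^(L/10) = 10^(78/10) + 10^(91/10) + 10^(67/10) + 10^(78/10) = 1.390e+09.
L_total = 10·log₁₀(1.390e+09) = 91.43 dB.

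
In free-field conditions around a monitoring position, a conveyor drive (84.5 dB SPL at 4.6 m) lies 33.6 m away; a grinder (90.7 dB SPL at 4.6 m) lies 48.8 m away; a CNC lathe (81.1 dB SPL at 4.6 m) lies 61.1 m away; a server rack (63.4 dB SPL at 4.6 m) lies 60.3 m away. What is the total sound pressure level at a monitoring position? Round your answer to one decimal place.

72.2 dB SPL

Propagate each source to the receiver with L = L_ref − 20·log₁₀(r/r_ref), then add intensities.
conveyor drive: 84.5 − 20·log₁₀(33.6/4.6) = 84.5 − 17.27 = 67.23 dB SPL.
grinder: 90.7 − 20·log₁₀(48.8/4.6) = 90.7 − 20.51 = 70.19 dB SPL.
CNC lathe: 81.1 − 20·log₁₀(61.1/4.6) = 81.1 − 22.47 = 58.63 dB SPL.
server rack: 63.4 − 20·log₁₀(60.3/4.6) = 63.4 − 22.35 = 41.05 dB SPL.
Σ 10^(L/10) = 1.646e+07 → L_total = 10·log₁₀(1.646e+07) = 72.17 dB SPL.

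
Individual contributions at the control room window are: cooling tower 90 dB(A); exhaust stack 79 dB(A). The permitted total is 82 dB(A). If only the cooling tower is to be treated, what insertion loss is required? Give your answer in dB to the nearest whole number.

11 dB

Everything except the cooling tower sums to 10^(79/10) = 7.943e+07 in linear terms, 79.00 dB(A).
To meet 82 dB(A) overall, the treated cooling tower may contribute at most 10^(82/10) − 7.943e+07 = 7.906e+07, i.e. 78.98 dB(A).
So the cooling tower must be reduced from 90 to 78.98 dB(A): IL = 11.02 dB.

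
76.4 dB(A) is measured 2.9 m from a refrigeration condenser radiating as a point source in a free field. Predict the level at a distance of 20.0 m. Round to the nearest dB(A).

Spherical spreading from a point source gives a 20·log₁₀(r₂/r₁) drop.
L₂ = 76.4 − 20·log₁₀(20.0/2.9) = 76.4 − 16.773 = 59.63 dB(A).

60 dB(A)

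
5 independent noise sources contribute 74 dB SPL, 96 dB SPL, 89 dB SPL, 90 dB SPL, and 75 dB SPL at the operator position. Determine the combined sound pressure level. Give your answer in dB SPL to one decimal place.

Incoherent sources combine by intensity addition: L_total = 10·log₁₀(Σ 10^(L_i/10)).
Σ 10^(L/10) = 10^(74/10) + 10^(96/10) + 10^(89/10) + 10^(90/10) + 10^(75/10) = 5.832e+09.
L_total = 10·log₁₀(5.832e+09) = 97.66 dB SPL.

97.7 dB SPL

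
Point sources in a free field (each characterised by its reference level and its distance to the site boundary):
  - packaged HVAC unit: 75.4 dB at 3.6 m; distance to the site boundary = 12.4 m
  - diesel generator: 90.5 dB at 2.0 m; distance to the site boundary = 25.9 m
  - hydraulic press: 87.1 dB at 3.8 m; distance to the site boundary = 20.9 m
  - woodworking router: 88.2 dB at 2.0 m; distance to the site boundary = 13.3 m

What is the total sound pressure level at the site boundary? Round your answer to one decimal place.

76.2 dB

First find each source's level at the receiver (point-source: −20·log₁₀(r/r_ref)), then combine on an intensity basis.
packaged HVAC unit: 75.4 − 20·log₁₀(12.4/3.6) = 75.4 − 10.74 = 64.66 dB.
diesel generator: 90.5 − 20·log₁₀(25.9/2.0) = 90.5 − 22.25 = 68.25 dB.
hydraulic press: 87.1 − 20·log₁₀(20.9/3.8) = 87.1 − 14.81 = 72.29 dB.
woodworking router: 88.2 − 20·log₁₀(13.3/2.0) = 88.2 − 16.46 = 71.74 dB.
Σ 10^(L/10) = 4.151e+07 → L_total = 10·log₁₀(4.151e+07) = 76.18 dB.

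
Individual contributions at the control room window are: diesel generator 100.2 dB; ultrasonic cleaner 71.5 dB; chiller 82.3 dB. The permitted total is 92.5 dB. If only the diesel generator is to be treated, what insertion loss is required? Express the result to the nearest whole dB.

8 dB

Everything except the diesel generator sums to 10^(71.5/10) + 10^(82.3/10) = 1.839e+08 in linear terms, 82.65 dB.
The limit corresponds to 10^(92.5/10) = 1.778e+09; subtracting the fixed part leaves 1.594e+09 for the diesel generator, i.e. 92.03 dB.
So the diesel generator must be reduced from 100.2 to 92.03 dB: IL = 8.17 dB.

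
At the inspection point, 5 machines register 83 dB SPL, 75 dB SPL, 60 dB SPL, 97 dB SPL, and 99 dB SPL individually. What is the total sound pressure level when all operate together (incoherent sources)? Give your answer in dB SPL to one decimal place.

For uncorrelated sources the intensities add, so convert each level to linear form, sum, and take 10·log₁₀ of the total.
Σ 10^(L/10) = 10^(83/10) + 10^(75/10) + 10^(60/10) + 10^(97/10) + 10^(99/10) = 1.319e+10.
L_total = 10·log₁₀(1.319e+10) = 101.20 dB SPL.

101.2 dB SPL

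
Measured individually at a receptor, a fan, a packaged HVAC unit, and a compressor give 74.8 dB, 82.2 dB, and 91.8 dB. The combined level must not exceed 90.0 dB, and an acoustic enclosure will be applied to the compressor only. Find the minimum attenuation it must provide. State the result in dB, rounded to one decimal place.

2.7 dB

Everything except the compressor sums to 10^(74.8/10) + 10^(82.2/10) = 1.962e+08 in linear terms, 82.93 dB.
To meet 90.0 dB overall, the treated compressor may contribute at most 10^(90.0/10) − 1.962e+08 = 8.038e+08, i.e. 89.05 dB.
So the compressor must be reduced from 91.8 to 89.05 dB: IL = 2.75 dB.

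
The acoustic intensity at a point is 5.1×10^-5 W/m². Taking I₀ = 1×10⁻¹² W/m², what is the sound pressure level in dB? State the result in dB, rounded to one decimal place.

77.1 dB

L = 10·log₁₀(I/I₀) = 10·log₁₀(5.1×10^-5/10⁻¹²) = 10·log₁₀(5.1×10^7).
L = 10·(0.7076 + 7) = 77.08 dB.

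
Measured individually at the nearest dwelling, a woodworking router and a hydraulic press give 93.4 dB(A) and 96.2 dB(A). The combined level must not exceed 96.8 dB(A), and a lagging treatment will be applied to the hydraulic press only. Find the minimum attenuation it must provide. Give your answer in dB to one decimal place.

2.1 dB

Fixed contribution from the other source: Σ 10^(L/10) = 10^(93.4/10) = 2.188e+09 (93.40 dB(A)).
The limit corresponds to 10^(96.8/10) = 4.786e+09; subtracting the fixed part leaves 2.599e+09 for the hydraulic press, i.e. 94.15 dB(A).
Required insertion loss = 96.2 − 94.15 = 2.05 dB.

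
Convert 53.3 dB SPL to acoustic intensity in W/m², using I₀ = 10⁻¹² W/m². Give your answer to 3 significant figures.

2.14e-07 W/m²

I = I₀·10^(L/10) = 10⁻¹² × 10^(53.3/10) = 10^(-6.670).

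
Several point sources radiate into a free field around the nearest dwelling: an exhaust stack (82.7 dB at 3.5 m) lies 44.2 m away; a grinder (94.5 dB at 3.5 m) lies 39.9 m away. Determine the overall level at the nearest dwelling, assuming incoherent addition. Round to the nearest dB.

74 dB

First find each source's level at the receiver (point-source: −20·log₁₀(r/r_ref)), then combine on an intensity basis.
exhaust stack: 82.7 − 20·log₁₀(44.2/3.5) = 82.7 − 22.03 = 60.67 dB.
grinder: 94.5 − 20·log₁₀(39.9/3.5) = 94.5 − 21.14 = 73.36 dB.
Σ 10^(L/10) = 2.285e+07 → L_total = 10·log₁₀(2.285e+07) = 73.59 dB.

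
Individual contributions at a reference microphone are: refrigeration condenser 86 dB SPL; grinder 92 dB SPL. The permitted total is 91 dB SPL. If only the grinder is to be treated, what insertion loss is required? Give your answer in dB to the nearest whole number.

The untreated sources together contribute 10^(86/10) = 3.981e+08, i.e. 86.00 dB SPL.
To meet 91 dB SPL overall, the treated grinder may contribute at most 10^(91/10) − 3.981e+08 = 8.608e+08, i.e. 89.35 dB SPL.
Required insertion loss = 92 − 89.35 = 2.65 dB.

3 dB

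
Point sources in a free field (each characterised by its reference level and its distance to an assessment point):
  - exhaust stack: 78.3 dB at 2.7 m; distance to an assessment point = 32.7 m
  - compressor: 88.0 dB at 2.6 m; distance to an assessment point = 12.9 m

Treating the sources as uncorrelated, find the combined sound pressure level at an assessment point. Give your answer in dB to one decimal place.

Propagate each source to the receiver with L = L_ref − 20·log₁₀(r/r_ref), then add intensities.
exhaust stack: 78.3 − 20·log₁₀(32.7/2.7) = 78.3 − 21.66 = 56.64 dB.
compressor: 88.0 − 20·log₁₀(12.9/2.6) = 88.0 − 13.91 = 74.09 dB.
Σ 10^(L/10) = 2.609e+07 → L_total = 10·log₁₀(2.609e+07) = 74.17 dB.

74.2 dB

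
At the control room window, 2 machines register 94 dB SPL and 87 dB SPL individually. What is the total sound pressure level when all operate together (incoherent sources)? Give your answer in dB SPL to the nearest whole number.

Incoherent sources combine by intensity addition: L_total = 10·log₁₀(Σ 10^(L_i/10)).
Σ 10^(L/10) = 10^(94/10) + 10^(87/10) = 3.013e+09.
L_total = 10·log₁₀(3.013e+09) = 94.79 dB SPL.

95 dB SPL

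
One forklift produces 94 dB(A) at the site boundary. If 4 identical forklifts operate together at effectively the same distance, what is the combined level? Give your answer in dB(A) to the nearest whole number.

N identical incoherent sources raise the level by 10·log₁₀ N.
L_total = 94 + 10·log₁₀(4) = 94 + 6.021 = 100.02 dB(A).

100 dB(A)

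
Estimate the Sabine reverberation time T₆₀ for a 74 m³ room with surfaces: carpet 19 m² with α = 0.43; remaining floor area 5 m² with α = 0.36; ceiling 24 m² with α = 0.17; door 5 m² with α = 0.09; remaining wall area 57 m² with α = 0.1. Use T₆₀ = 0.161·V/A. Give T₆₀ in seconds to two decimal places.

Total absorption A = 19·0.43 + 5·0.36 + 24·0.17 + 5·0.09 + 57·0.1 = 20.20 m² sabins.
T₆₀ = 0.161·V/A = 0.161·74/20.20 = 0.590 s.

0.59 s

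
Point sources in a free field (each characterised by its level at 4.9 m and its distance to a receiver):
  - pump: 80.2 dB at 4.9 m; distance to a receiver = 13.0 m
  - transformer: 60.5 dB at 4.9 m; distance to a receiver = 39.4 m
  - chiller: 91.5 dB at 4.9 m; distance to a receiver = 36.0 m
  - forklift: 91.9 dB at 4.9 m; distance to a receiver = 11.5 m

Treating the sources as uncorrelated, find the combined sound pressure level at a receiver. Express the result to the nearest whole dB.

Propagate each source to the receiver with L = L_ref − 20·log₁₀(r/r_ref), then add intensities.
pump: 80.2 − 20·log₁₀(13.0/4.9) = 80.2 − 8.47 = 71.73 dB.
transformer: 60.5 − 20·log₁₀(39.4/4.9) = 60.5 − 18.11 = 42.39 dB.
chiller: 91.5 − 20·log₁₀(36.0/4.9) = 91.5 − 17.32 = 74.18 dB.
forklift: 91.9 − 20·log₁₀(11.5/4.9) = 91.9 − 7.41 = 84.49 dB.
Σ 10^(L/10) = 3.223e+08 → L_total = 10·log₁₀(3.223e+08) = 85.08 dB.

85 dB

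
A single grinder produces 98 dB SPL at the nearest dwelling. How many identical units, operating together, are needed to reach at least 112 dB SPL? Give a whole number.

26

The shortfall is 112 − 98 = 14.0 dB, and N units add 10·log₁₀ N, so need 10·log₁₀ N ≥ 14.0.
N ≥ 10^(14.0/10) = 25.119, so N = 26.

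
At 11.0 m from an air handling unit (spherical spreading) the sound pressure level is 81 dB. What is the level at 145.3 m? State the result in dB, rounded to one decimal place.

58.6 dB

For a point source, L₂ = L₁ − 20·log₁₀(r₂/r₁).
L₂ = 81 − 20·log₁₀(145.3/11.0) = 81 − 22.417 = 58.58 dB.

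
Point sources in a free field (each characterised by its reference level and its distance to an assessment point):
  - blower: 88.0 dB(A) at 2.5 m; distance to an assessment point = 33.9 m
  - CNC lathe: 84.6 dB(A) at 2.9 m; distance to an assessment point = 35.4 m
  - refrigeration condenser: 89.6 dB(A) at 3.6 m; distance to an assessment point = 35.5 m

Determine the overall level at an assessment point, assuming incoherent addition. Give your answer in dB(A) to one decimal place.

71.7 dB(A)

Apply inverse-square spreading to bring every level to the receiver, then sum 10^(L/10).
blower: 88.0 − 20·log₁₀(33.9/2.5) = 88.0 − 22.65 = 65.35 dB(A).
CNC lathe: 84.6 − 20·log₁₀(35.4/2.9) = 84.6 − 21.73 = 62.87 dB(A).
refrigeration condenser: 89.6 − 20·log₁₀(35.5/3.6) = 89.6 − 19.88 = 69.72 dB(A).
Σ 10^(L/10) = 1.475e+07 → L_total = 10·log₁₀(1.475e+07) = 71.69 dB(A).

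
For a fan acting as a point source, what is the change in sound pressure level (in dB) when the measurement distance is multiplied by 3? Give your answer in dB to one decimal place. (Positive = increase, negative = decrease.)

Point-source spreading: ΔL = −20·log₁₀(r₂/r₁).
ΔL = −20·log₁₀(3) = -9.54 dB.

-9.5 dB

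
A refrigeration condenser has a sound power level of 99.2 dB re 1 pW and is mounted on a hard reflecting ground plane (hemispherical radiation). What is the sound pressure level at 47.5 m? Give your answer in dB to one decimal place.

57.7 dB

The power spreads over a hemisphere of area 2π·r², so L_p = L_w − 10·log₁₀(2π·r²).
2π·r² = 1.418e+04 m², 10·log₁₀ of that is 41.516 dB.
L_p = 99.2 − 41.516 = 57.68 dB.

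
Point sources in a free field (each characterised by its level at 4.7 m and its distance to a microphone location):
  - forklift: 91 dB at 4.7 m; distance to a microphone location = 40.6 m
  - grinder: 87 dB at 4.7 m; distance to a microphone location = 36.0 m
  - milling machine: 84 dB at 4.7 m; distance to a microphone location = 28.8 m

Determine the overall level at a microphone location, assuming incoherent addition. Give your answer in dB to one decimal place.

75.1 dB

Apply inverse-square spreading to bring every level to the receiver, then sum 10^(L/10).
forklift: 91 − 20·log₁₀(40.6/4.7) = 91 − 18.73 = 72.27 dB.
grinder: 87 − 20·log₁₀(36.0/4.7) = 87 − 17.68 = 69.32 dB.
milling machine: 84 − 20·log₁₀(28.8/4.7) = 84 − 15.75 = 68.25 dB.
Σ 10^(L/10) = 3.210e+07 → L_total = 10·log₁₀(3.210e+07) = 75.07 dB.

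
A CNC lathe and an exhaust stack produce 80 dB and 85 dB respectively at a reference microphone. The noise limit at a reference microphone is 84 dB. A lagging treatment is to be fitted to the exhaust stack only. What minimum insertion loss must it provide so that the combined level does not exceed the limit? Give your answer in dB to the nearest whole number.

Fixed contribution from the other source: Σ 10^(L/10) = 10^(80/10) = 1.000e+08 (80.00 dB).
To meet 84 dB overall, the treated exhaust stack may contribute at most 10^(84/10) − 1.000e+08 = 1.512e+08, i.e. 81.80 dB.
Required insertion loss = 85 − 81.80 = 3.20 dB.

3 dB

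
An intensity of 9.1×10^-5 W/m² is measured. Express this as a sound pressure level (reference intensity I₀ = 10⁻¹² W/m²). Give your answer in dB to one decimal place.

79.6 dB

I/I₀ = 9.1×10^-5/10⁻¹² = 9.1×10^7, and L = 10·log₁₀(I/I₀).
L = 10·(0.9590 + 7) = 79.59 dB.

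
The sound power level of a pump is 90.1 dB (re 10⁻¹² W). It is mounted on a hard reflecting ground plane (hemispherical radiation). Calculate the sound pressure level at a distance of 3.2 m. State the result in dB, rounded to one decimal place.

72.0 dB

L_p = L_w − 10·log₁₀(2π·r²) with r = 3.2 m.
2π·r² = 64.34 m², 10·log₁₀ of that is 18.085 dB.
L_p = 90.1 − 18.085 = 72.02 dB.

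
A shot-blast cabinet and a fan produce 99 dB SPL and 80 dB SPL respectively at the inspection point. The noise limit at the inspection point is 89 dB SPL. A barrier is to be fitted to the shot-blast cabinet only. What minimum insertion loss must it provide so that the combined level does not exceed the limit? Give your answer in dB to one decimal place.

Fixed contribution from the other source: Σ 10^(L/10) = 10^(80/10) = 1.000e+08 (80.00 dB SPL).
To meet 89 dB SPL overall, the treated shot-blast cabinet may contribute at most 10^(89/10) − 1.000e+08 = 6.943e+08, i.e. 88.42 dB SPL.
Required insertion loss = 99 − 88.42 = 10.58 dB.

10.6 dB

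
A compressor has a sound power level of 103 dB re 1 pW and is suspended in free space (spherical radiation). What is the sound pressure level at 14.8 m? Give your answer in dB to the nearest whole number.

69 dB

L_p = L_w − 10·log₁₀(4π·r²) with r = 14.8 m.
4π·r² = 2753 m², 10·log₁₀ of that is 34.397 dB.
L_p = 103 − 34.397 = 68.60 dB.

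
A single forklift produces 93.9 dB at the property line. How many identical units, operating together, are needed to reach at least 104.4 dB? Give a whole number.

Need L₁ + 10·log₁₀ N ≥ 104.4, i.e. log₁₀ N ≥ 1.05.
N ≥ 10^(10.5/10) = 11.220, so N = 12.

12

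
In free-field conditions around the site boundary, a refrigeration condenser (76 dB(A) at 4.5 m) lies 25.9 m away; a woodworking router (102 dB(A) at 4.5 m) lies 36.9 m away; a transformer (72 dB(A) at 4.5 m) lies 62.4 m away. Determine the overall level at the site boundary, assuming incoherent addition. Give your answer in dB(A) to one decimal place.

83.7 dB(A)

First find each source's level at the receiver (point-source: −20·log₁₀(r/r_ref)), then combine on an intensity basis.
refrigeration condenser: 76 − 20·log₁₀(25.9/4.5) = 76 − 15.20 = 60.80 dB(A).
woodworking router: 102 − 20·log₁₀(36.9/4.5) = 102 − 18.28 = 83.72 dB(A).
transformer: 72 − 20·log₁₀(62.4/4.5) = 72 − 22.84 = 49.16 dB(A).
Σ 10^(L/10) = 2.370e+08 → L_total = 10·log₁₀(2.370e+08) = 83.75 dB(A).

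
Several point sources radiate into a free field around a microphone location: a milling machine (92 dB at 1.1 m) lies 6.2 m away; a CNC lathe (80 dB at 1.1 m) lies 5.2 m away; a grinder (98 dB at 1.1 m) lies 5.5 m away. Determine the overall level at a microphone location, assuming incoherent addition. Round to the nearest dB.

85 dB

First find each source's level at the receiver (point-source: −20·log₁₀(r/r_ref)), then combine on an intensity basis.
milling machine: 92 − 20·log₁₀(6.2/1.1) = 92 − 15.02 = 76.98 dB.
CNC lathe: 80 − 20·log₁₀(5.2/1.1) = 80 − 13.49 = 66.51 dB.
grinder: 98 − 20·log₁₀(5.5/1.1) = 98 − 13.98 = 84.02 dB.
Σ 10^(L/10) = 3.067e+08 → L_total = 10·log₁₀(3.067e+08) = 84.87 dB.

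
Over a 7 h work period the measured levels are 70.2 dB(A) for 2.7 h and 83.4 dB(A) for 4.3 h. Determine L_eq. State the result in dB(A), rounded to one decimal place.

Weight each interval's intensity by its duration and average over T = 7 h:
Σ tᵢ·10^(Lᵢ/10) = 2.7·10^(70.2/10) + 4.3·10^(83.4/10) = 9.690e+08.
L_eq = 10·log₁₀(9.690e+08/7) = 81.41 dB(A).

81.4 dB(A)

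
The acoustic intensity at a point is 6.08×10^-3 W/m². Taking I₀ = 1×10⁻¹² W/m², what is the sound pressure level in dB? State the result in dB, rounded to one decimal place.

I/I₀ = 6.08×10^-3/10⁻¹² = 6.08×10^9, and L = 10·log₁₀(I/I₀).
L = 10·(0.7839 + 9) = 97.84 dB.

97.8 dB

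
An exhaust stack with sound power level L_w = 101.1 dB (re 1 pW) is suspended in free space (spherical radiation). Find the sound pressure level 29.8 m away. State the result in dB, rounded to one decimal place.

L_p = L_w − 10·log₁₀(4π·r²) with r = 29.8 m.
4π·r² = 1.116e+04 m², 10·log₁₀ of that is 40.476 dB.
L_p = 101.1 − 40.476 = 60.62 dB.

60.6 dB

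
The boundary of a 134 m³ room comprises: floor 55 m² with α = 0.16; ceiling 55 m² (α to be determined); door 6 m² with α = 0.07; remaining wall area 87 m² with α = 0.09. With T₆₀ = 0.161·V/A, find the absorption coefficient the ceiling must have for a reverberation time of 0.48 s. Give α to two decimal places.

From T₆₀ = 0.161·V/A, the target T₆₀ = 0.48 s needs A = 0.161·134/0.48 = 44.95 m².
Absorption from the other surfaces = 55·0.16 + 6·0.07 + 87·0.09 = 17.05 m², so the ceiling must supply 27.90 m² over 55 m².
α = 27.90/55 = 0.507.

0.51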